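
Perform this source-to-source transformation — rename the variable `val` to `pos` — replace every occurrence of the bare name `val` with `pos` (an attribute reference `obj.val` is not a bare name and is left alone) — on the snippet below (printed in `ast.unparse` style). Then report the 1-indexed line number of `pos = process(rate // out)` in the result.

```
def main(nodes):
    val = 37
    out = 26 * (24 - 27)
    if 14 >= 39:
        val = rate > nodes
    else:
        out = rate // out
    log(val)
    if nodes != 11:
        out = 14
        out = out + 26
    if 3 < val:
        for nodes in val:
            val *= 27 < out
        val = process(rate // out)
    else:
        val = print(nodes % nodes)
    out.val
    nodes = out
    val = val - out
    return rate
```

15

Transformed code:
def main(nodes):
    pos = 37
    out = 26 * (24 - 27)
    if 14 >= 39:
        pos = rate > nodes
    else:
        out = rate // out
    log(pos)
    if nodes != 11:
        out = 14
        out = out + 26
    if 3 < pos:
        for nodes in pos:
            pos *= 27 < out
        pos = process(rate // out)
    else:
        pos = print(nodes % nodes)
    out.val
    nodes = out
    pos = pos - out
    return rate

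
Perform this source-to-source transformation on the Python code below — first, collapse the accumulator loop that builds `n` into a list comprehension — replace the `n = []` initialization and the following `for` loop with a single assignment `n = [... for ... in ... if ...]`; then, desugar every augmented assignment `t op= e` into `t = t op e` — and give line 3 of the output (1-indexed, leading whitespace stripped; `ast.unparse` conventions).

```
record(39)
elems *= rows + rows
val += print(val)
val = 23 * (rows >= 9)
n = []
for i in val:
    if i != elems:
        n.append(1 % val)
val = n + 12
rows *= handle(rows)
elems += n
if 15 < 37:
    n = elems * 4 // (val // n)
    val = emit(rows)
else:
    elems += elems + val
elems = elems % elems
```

Transformed code:
record(39)
elems = elems * (rows + rows)
val = val + print(val)
val = 23 * (rows >= 9)
n = [1 % val for i in val if i != elems]
val = n + 12
rows = rows * handle(rows)
elems = elems + n
if 15 < 37:
    n = elems * 4 // (val // n)
    val = emit(rows)
else:
    elems = elems + (elems + val)
elems = elems % elems

val = val + print(val)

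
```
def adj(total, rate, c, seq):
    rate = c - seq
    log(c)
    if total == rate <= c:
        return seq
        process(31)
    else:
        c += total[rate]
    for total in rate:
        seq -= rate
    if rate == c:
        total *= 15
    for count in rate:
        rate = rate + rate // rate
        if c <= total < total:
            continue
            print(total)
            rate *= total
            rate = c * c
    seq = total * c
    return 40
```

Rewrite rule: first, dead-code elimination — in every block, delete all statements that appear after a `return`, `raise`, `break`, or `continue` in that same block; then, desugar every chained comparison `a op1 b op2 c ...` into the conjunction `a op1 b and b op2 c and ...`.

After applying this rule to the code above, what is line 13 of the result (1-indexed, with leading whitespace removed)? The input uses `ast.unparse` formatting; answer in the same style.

rate = rate + rate // rate

Transformed code:
def adj(total, rate, c, seq):
    rate = c - seq
    log(c)
    if total == rate and rate <= c:
        return seq
    else:
        c += total[rate]
    for total in rate:
        seq -= rate
    if rate == c:
        total *= 15
    for count in rate:
        rate = rate + rate // rate
        if c <= total and total < total:
            continue
    seq = total * c
    return 40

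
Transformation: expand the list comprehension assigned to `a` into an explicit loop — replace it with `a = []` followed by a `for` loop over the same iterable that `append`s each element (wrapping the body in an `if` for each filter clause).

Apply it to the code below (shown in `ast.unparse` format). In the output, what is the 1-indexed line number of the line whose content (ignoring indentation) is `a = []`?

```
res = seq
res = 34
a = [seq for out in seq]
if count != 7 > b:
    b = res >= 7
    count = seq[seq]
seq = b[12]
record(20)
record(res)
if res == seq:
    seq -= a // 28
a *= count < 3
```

Transformed code:
res = seq
res = 34
a = []
for out in seq:
    a.append(seq)
if count != 7 > b:
    b = res >= 7
    count = seq[seq]
seq = b[12]
record(20)
record(res)
if res == seq:
    seq -= a // 28
a *= count < 3

3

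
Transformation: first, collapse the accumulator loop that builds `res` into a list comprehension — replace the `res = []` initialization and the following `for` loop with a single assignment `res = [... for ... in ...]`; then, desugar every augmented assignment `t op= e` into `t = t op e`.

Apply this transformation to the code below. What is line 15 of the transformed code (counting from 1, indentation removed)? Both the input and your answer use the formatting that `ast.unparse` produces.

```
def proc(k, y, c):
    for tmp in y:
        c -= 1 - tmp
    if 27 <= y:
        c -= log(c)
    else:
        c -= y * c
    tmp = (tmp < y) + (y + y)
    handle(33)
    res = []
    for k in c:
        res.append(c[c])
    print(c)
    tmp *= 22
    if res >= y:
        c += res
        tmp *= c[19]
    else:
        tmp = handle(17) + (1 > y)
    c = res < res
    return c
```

Transformed code:
def proc(k, y, c):
    for tmp in y:
        c = c - (1 - tmp)
    if 27 <= y:
        c = c - log(c)
    else:
        c = c - y * c
    tmp = (tmp < y) + (y + y)
    handle(33)
    res = [c[c] for k in c]
    print(c)
    tmp = tmp * 22
    if res >= y:
        c = c + res
        tmp = tmp * c[19]
    else:
        tmp = handle(17) + (1 > y)
    c = res < res
    return c

tmp = tmp * c[19]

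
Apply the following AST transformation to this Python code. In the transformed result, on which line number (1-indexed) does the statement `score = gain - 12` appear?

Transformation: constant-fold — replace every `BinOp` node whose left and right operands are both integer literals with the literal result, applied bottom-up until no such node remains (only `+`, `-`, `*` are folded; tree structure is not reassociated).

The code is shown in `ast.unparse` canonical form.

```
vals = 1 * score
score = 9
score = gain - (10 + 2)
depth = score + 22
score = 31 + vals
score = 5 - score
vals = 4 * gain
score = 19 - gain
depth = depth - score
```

Transformed code:
vals = 1 * score
score = 9
score = gain - 12
depth = score + 22
score = 31 + vals
score = 5 - score
vals = 4 * gain
score = 19 - gain
depth = depth - score

3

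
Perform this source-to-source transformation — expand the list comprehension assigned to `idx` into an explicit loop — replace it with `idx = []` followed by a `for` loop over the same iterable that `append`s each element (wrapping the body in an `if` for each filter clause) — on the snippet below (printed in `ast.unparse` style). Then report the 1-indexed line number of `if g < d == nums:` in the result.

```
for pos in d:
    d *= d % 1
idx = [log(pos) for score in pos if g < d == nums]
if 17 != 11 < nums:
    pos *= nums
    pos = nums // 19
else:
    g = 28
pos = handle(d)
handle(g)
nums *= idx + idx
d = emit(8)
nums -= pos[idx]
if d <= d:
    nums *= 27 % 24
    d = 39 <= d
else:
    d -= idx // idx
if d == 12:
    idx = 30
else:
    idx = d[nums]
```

5

Transformed code:
for pos in d:
    d *= d % 1
idx = []
for score in pos:
    if g < d == nums:
        idx.append(log(pos))
if 17 != 11 < nums:
    pos *= nums
    pos = nums // 19
else:
    g = 28
pos = handle(d)
handle(g)
nums *= idx + idx
d = emit(8)
nums -= pos[idx]
if d <= d:
    nums *= 27 % 24
    d = 39 <= d
else:
    d -= idx // idx
if d == 12:
    idx = 30
else:
    idx = d[nums]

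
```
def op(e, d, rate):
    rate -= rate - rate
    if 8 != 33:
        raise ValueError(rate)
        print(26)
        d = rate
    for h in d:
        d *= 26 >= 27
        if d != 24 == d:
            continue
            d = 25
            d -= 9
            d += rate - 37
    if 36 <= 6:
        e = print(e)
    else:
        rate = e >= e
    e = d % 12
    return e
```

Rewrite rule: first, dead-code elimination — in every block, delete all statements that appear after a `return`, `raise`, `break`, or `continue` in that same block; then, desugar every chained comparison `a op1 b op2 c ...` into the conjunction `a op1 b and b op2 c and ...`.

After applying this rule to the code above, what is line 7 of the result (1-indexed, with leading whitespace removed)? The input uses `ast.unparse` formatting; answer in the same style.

Transformed code:
def op(e, d, rate):
    rate -= rate - rate
    if 8 != 33:
        raise ValueError(rate)
    for h in d:
        d *= 26 >= 27
        if d != 24 and 24 == d:
            continue
    if 36 <= 6:
        e = print(e)
    else:
        rate = e >= e
    e = d % 12
    return e

if d != 24 and 24 == d:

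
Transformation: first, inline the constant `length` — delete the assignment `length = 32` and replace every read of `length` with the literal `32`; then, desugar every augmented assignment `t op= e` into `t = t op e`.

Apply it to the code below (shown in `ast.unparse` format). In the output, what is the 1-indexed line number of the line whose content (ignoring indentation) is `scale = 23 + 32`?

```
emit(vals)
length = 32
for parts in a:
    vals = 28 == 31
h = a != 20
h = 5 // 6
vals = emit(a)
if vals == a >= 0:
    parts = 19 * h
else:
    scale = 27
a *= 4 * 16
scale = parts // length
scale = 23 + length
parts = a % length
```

13

Transformed code:
emit(vals)
for parts in a:
    vals = 28 == 31
h = a != 20
h = 5 // 6
vals = emit(a)
if vals == a >= 0:
    parts = 19 * h
else:
    scale = 27
a = a * (4 * 16)
scale = parts // 32
scale = 23 + 32
parts = a % 32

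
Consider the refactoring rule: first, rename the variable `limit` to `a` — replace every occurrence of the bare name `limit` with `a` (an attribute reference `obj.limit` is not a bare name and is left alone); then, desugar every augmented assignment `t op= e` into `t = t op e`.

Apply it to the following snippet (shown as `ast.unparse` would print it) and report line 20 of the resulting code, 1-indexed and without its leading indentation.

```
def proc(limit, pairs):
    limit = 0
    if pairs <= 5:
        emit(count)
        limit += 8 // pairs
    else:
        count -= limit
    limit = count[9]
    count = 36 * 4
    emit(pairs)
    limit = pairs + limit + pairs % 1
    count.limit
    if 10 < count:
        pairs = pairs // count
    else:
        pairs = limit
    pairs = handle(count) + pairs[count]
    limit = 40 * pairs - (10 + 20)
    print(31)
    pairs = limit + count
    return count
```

Transformed code:
def proc(a, pairs):
    a = 0
    if pairs <= 5:
        emit(count)
        a = a + 8 // pairs
    else:
        count = count - a
    a = count[9]
    count = 36 * 4
    emit(pairs)
    a = pairs + a + pairs % 1
    count.limit
    if 10 < count:
        pairs = pairs // count
    else:
        pairs = a
    pairs = handle(count) + pairs[count]
    a = 40 * pairs - (10 + 20)
    print(31)
    pairs = a + count
    return count

pairs = a + count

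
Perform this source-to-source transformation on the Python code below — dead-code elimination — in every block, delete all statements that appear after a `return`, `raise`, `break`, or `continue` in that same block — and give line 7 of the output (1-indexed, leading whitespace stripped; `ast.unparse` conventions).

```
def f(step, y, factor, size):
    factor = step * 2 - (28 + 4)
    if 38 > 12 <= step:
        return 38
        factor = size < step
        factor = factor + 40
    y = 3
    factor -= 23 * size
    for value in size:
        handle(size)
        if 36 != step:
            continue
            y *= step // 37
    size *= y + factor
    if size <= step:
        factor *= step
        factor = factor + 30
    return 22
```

for value in size:

Transformed code:
def f(step, y, factor, size):
    factor = step * 2 - (28 + 4)
    if 38 > 12 <= step:
        return 38
    y = 3
    factor -= 23 * size
    for value in size:
        handle(size)
        if 36 != step:
            continue
    size *= y + factor
    if size <= step:
        factor *= step
        factor = factor + 30
    return 22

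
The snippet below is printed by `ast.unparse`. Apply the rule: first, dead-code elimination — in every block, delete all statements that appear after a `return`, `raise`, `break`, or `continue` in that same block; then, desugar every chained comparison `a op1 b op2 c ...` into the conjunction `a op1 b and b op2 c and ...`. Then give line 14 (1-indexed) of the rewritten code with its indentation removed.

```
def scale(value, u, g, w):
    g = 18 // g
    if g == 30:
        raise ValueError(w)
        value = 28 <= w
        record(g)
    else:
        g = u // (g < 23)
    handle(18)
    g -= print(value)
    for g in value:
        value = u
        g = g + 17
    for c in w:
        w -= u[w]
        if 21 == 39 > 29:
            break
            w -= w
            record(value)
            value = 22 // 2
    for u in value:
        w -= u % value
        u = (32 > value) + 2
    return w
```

if 21 == 39 and 39 > 29:

Transformed code:
def scale(value, u, g, w):
    g = 18 // g
    if g == 30:
        raise ValueError(w)
    else:
        g = u // (g < 23)
    handle(18)
    g -= print(value)
    for g in value:
        value = u
        g = g + 17
    for c in w:
        w -= u[w]
        if 21 == 39 and 39 > 29:
            break
    for u in value:
        w -= u % value
        u = (32 > value) + 2
    return w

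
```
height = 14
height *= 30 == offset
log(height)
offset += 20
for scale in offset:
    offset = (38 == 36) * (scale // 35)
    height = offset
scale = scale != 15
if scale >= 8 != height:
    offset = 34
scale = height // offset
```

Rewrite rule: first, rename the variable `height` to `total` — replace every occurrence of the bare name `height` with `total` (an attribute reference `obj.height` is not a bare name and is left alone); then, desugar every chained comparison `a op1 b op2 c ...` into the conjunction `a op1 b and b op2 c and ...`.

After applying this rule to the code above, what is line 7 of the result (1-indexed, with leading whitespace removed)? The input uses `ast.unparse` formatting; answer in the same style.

total = offset

Transformed code:
total = 14
total *= 30 == offset
log(total)
offset += 20
for scale in offset:
    offset = (38 == 36) * (scale // 35)
    total = offset
scale = scale != 15
if scale >= 8 and 8 != total:
    offset = 34
scale = total // offset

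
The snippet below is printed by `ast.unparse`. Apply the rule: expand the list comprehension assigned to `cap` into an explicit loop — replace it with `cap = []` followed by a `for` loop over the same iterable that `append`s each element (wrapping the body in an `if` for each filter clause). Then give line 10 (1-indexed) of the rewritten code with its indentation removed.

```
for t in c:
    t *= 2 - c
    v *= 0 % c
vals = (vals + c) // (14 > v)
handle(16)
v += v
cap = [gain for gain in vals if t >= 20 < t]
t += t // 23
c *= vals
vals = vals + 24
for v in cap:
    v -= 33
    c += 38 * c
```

cap.append(gain)

Transformed code:
for t in c:
    t *= 2 - c
    v *= 0 % c
vals = (vals + c) // (14 > v)
handle(16)
v += v
cap = []
for gain in vals:
    if t >= 20 < t:
        cap.append(gain)
t += t // 23
c *= vals
vals = vals + 24
for v in cap:
    v -= 33
    c += 38 * c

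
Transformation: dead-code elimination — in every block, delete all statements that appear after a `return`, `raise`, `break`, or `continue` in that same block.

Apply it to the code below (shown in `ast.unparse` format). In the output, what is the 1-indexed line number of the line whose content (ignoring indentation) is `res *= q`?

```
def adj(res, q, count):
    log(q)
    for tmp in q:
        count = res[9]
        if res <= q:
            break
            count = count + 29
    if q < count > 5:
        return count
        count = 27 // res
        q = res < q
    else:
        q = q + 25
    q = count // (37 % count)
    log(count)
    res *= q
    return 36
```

13

Transformed code:
def adj(res, q, count):
    log(q)
    for tmp in q:
        count = res[9]
        if res <= q:
            break
    if q < count > 5:
        return count
    else:
        q = q + 25
    q = count // (37 % count)
    log(count)
    res *= q
    return 36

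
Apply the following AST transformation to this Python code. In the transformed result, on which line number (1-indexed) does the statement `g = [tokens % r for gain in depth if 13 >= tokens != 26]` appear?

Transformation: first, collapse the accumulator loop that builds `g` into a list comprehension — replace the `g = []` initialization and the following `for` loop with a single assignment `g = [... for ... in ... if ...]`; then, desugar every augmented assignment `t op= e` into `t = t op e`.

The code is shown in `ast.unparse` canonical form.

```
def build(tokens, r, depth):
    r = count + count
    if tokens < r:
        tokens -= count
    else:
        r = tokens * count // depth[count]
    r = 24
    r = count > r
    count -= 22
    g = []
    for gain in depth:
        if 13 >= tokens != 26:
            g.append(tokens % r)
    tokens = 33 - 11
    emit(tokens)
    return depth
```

Transformed code:
def build(tokens, r, depth):
    r = count + count
    if tokens < r:
        tokens = tokens - count
    else:
        r = tokens * count // depth[count]
    r = 24
    r = count > r
    count = count - 22
    g = [tokens % r for gain in depth if 13 >= tokens != 26]
    tokens = 33 - 11
    emit(tokens)
    return depth

10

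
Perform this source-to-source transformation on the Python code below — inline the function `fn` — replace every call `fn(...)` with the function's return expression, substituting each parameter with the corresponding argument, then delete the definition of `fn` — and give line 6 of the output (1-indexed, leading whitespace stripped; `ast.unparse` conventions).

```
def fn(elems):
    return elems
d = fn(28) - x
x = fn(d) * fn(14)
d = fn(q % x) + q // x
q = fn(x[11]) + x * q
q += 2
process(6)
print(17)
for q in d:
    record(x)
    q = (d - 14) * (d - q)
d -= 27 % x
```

process(6)

Transformed code:
d = 28 - x
x = d * 14
d = q % x + q // x
q = x[11] + x * q
q += 2
process(6)
print(17)
for q in d:
    record(x)
    q = (d - 14) * (d - q)
d -= 27 % x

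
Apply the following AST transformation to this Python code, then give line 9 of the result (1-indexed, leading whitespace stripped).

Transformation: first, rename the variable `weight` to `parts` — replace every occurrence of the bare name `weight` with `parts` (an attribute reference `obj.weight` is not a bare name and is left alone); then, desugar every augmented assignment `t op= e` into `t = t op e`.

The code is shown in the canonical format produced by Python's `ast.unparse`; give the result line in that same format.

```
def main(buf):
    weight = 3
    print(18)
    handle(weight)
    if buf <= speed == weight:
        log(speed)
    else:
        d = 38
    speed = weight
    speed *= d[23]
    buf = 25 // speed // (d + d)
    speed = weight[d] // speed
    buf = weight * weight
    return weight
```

speed = parts

Transformed code:
def main(buf):
    parts = 3
    print(18)
    handle(parts)
    if buf <= speed == parts:
        log(speed)
    else:
        d = 38
    speed = parts
    speed = speed * d[23]
    buf = 25 // speed // (d + d)
    speed = parts[d] // speed
    buf = parts * parts
    return parts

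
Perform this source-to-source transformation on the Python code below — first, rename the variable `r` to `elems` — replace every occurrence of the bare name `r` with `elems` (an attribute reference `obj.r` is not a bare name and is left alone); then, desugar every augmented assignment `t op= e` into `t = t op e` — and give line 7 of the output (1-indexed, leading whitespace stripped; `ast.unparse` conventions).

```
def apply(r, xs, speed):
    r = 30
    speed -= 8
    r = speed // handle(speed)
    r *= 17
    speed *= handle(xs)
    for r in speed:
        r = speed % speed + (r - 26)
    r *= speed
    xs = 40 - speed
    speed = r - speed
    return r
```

Transformed code:
def apply(elems, xs, speed):
    elems = 30
    speed = speed - 8
    elems = speed // handle(speed)
    elems = elems * 17
    speed = speed * handle(xs)
    for elems in speed:
        elems = speed % speed + (elems - 26)
    elems = elems * speed
    xs = 40 - speed
    speed = elems - speed
    return elems

for elems in speed:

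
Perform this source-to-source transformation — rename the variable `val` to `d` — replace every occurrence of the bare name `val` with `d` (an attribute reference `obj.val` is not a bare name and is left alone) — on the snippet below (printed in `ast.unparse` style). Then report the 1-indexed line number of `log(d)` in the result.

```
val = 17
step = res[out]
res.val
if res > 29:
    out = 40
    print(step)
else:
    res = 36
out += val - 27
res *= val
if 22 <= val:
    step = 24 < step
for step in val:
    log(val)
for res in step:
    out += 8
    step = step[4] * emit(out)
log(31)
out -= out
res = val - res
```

Transformed code:
d = 17
step = res[out]
res.val
if res > 29:
    out = 40
    print(step)
else:
    res = 36
out += d - 27
res *= d
if 22 <= d:
    step = 24 < step
for step in d:
    log(d)
for res in step:
    out += 8
    step = step[4] * emit(out)
log(31)
out -= out
res = d - res

14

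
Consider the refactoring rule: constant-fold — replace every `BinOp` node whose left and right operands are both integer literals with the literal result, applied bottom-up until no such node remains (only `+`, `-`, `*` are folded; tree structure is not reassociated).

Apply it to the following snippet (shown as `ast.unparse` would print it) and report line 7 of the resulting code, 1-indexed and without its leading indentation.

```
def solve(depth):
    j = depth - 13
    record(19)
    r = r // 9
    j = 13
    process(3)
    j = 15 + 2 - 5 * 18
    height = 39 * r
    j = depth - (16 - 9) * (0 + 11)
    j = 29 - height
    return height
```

j = -73

Transformed code:
def solve(depth):
    j = depth - 13
    record(19)
    r = r // 9
    j = 13
    process(3)
    j = -73
    height = 39 * r
    j = depth - 77
    j = 29 - height
    return height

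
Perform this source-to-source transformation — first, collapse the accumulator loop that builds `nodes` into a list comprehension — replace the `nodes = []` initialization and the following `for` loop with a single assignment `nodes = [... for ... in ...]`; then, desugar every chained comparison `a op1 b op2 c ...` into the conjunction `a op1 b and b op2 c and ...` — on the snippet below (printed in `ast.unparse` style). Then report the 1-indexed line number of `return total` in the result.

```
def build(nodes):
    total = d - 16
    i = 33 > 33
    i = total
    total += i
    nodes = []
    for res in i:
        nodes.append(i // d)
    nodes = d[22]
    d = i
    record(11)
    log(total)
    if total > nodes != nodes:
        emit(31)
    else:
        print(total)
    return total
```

Transformed code:
def build(nodes):
    total = d - 16
    i = 33 > 33
    i = total
    total += i
    nodes = [i // d for res in i]
    nodes = d[22]
    d = i
    record(11)
    log(total)
    if total > nodes and nodes != nodes:
        emit(31)
    else:
        print(total)
    return total

15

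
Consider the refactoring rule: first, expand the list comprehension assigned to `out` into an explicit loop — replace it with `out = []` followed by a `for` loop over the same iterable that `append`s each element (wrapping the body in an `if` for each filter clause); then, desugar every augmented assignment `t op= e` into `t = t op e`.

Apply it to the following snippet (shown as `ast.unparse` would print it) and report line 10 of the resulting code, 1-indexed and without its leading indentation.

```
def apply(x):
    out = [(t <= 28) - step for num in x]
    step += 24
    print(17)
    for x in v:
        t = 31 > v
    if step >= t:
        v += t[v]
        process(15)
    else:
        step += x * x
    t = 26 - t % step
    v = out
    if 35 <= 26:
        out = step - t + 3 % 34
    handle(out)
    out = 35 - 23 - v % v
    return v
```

v = v + t[v]

Transformed code:
def apply(x):
    out = []
    for num in x:
        out.append((t <= 28) - step)
    step = step + 24
    print(17)
    for x in v:
        t = 31 > v
    if step >= t:
        v = v + t[v]
        process(15)
    else:
        step = step + x * x
    t = 26 - t % step
    v = out
    if 35 <= 26:
        out = step - t + 3 % 34
    handle(out)
    out = 35 - 23 - v % v
    return v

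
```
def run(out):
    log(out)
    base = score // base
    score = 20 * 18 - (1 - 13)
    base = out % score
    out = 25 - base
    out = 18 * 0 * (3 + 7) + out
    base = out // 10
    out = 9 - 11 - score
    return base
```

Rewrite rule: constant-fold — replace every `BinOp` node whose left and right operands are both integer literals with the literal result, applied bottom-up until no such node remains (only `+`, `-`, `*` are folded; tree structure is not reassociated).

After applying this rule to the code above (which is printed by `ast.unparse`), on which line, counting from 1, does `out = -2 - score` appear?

9

Transformed code:
def run(out):
    log(out)
    base = score // base
    score = 372
    base = out % score
    out = 25 - base
    out = 0 + out
    base = out // 10
    out = -2 - score
    return base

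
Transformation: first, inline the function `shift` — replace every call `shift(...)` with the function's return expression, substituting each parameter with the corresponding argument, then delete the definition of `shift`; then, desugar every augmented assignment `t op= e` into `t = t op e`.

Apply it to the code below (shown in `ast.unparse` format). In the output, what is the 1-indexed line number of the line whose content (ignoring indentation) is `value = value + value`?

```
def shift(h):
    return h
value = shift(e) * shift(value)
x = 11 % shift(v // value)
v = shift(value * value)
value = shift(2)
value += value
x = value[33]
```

Transformed code:
value = e * value
x = 11 % (v // value)
v = value * value
value = 2
value = value + value
x = value[33]

5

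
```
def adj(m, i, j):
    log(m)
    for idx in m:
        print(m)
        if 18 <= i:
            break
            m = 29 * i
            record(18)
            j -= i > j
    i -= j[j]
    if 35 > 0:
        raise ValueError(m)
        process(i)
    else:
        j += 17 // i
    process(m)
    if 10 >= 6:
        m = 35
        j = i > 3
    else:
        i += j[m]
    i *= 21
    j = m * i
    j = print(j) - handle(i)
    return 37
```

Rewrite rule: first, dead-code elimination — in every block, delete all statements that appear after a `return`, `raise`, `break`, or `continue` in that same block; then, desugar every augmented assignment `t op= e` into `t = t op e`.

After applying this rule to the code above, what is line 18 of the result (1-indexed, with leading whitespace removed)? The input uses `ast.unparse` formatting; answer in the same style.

i = i * 21

Transformed code:
def adj(m, i, j):
    log(m)
    for idx in m:
        print(m)
        if 18 <= i:
            break
    i = i - j[j]
    if 35 > 0:
        raise ValueError(m)
    else:
        j = j + 17 // i
    process(m)
    if 10 >= 6:
        m = 35
        j = i > 3
    else:
        i = i + j[m]
    i = i * 21
    j = m * i
    j = print(j) - handle(i)
    return 37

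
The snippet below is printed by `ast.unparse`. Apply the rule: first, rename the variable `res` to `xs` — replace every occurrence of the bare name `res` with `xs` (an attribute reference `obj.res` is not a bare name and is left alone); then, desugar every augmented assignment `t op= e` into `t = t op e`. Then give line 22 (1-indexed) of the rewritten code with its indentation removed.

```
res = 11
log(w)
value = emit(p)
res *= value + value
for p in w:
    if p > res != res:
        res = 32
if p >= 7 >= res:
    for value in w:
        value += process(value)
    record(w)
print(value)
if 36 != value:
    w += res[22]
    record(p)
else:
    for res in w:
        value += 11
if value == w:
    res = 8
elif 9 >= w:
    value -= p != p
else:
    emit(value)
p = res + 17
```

value = value - (p != p)

Transformed code:
xs = 11
log(w)
value = emit(p)
xs = xs * (value + value)
for p in w:
    if p > xs != xs:
        xs = 32
if p >= 7 >= xs:
    for value in w:
        value = value + process(value)
    record(w)
print(value)
if 36 != value:
    w = w + xs[22]
    record(p)
else:
    for xs in w:
        value = value + 11
if value == w:
    xs = 8
elif 9 >= w:
    value = value - (p != p)
else:
    emit(value)
p = xs + 17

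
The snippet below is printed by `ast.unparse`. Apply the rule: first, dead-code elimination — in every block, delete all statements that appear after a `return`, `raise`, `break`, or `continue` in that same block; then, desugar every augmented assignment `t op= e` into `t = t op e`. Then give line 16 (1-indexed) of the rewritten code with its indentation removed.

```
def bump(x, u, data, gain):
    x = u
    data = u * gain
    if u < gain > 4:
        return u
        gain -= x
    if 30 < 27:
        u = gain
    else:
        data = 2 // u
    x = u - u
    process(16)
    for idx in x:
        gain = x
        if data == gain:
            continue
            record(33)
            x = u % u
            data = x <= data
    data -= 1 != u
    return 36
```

Transformed code:
def bump(x, u, data, gain):
    x = u
    data = u * gain
    if u < gain > 4:
        return u
    if 30 < 27:
        u = gain
    else:
        data = 2 // u
    x = u - u
    process(16)
    for idx in x:
        gain = x
        if data == gain:
            continue
    data = data - (1 != u)
    return 36

data = data - (1 != u)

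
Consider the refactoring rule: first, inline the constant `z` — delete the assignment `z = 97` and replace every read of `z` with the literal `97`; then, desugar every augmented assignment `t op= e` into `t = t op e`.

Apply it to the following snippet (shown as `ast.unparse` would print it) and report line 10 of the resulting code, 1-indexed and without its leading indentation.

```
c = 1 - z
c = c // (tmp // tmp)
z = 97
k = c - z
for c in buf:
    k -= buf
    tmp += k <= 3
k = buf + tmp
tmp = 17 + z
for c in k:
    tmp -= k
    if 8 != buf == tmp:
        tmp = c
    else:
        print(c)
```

Transformed code:
c = 1 - 97
c = c // (tmp // tmp)
k = c - 97
for c in buf:
    k = k - buf
    tmp = tmp + (k <= 3)
k = buf + tmp
tmp = 17 + 97
for c in k:
    tmp = tmp - k
    if 8 != buf == tmp:
        tmp = c
    else:
        print(c)

tmp = tmp - k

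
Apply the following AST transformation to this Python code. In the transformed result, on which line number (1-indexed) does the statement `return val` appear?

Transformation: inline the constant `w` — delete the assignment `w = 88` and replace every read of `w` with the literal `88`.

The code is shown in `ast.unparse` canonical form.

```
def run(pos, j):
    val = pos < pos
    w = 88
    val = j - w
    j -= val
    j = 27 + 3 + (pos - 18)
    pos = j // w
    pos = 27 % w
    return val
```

8

Transformed code:
def run(pos, j):
    val = pos < pos
    val = j - 88
    j -= val
    j = 27 + 3 + (pos - 18)
    pos = j // 88
    pos = 27 % 88
    return val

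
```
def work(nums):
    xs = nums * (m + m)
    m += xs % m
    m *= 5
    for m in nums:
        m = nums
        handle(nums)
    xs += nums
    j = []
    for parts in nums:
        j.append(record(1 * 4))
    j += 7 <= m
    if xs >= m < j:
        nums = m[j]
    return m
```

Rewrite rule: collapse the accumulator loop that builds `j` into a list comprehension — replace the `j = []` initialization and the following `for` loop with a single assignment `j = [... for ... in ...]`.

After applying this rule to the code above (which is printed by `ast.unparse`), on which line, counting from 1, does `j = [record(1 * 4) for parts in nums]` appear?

9

Transformed code:
def work(nums):
    xs = nums * (m + m)
    m += xs % m
    m *= 5
    for m in nums:
        m = nums
        handle(nums)
    xs += nums
    j = [record(1 * 4) for parts in nums]
    j += 7 <= m
    if xs >= m < j:
        nums = m[j]
    return m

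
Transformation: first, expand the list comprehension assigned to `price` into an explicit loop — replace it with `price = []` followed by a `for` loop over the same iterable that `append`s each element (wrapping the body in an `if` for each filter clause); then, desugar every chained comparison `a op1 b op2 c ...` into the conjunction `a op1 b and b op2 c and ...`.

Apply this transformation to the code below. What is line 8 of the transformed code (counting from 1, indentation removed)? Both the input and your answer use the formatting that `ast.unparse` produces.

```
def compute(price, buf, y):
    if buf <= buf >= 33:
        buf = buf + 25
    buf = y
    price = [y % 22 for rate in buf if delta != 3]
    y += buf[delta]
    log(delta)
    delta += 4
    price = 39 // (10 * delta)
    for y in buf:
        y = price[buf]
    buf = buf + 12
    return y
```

Transformed code:
def compute(price, buf, y):
    if buf <= buf and buf >= 33:
        buf = buf + 25
    buf = y
    price = []
    for rate in buf:
        if delta != 3:
            price.append(y % 22)
    y += buf[delta]
    log(delta)
    delta += 4
    price = 39 // (10 * delta)
    for y in buf:
        y = price[buf]
    buf = buf + 12
    return y

price.append(y % 22)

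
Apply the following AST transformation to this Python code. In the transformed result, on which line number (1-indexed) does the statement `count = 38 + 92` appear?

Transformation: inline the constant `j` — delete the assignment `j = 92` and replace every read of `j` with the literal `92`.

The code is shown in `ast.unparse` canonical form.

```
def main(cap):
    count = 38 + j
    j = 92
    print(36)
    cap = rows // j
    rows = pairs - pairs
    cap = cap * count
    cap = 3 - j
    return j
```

Transformed code:
def main(cap):
    count = 38 + 92
    print(36)
    cap = rows // 92
    rows = pairs - pairs
    cap = cap * count
    cap = 3 - 92
    return 92

2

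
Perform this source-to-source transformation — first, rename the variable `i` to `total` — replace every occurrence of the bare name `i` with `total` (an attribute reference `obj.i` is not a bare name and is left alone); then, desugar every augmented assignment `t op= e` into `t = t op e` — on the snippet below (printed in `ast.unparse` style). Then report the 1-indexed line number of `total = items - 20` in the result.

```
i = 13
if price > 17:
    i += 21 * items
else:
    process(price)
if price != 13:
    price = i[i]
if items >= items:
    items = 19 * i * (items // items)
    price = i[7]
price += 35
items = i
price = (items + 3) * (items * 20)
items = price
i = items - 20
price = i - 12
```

15

Transformed code:
total = 13
if price > 17:
    total = total + 21 * items
else:
    process(price)
if price != 13:
    price = total[total]
if items >= items:
    items = 19 * total * (items // items)
    price = total[7]
price = price + 35
items = total
price = (items + 3) * (items * 20)
items = price
total = items - 20
price = total - 12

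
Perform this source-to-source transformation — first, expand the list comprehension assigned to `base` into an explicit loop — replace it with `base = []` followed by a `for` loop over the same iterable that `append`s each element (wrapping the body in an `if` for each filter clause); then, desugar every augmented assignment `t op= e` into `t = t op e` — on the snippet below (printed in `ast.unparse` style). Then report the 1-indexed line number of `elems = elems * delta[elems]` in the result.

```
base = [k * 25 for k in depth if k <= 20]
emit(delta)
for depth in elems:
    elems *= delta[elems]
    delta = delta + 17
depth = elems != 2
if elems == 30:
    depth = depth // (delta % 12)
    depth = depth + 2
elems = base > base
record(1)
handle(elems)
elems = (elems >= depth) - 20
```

7

Transformed code:
base = []
for k in depth:
    if k <= 20:
        base.append(k * 25)
emit(delta)
for depth in elems:
    elems = elems * delta[elems]
    delta = delta + 17
depth = elems != 2
if elems == 30:
    depth = depth // (delta % 12)
    depth = depth + 2
elems = base > base
record(1)
handle(elems)
elems = (elems >= depth) - 20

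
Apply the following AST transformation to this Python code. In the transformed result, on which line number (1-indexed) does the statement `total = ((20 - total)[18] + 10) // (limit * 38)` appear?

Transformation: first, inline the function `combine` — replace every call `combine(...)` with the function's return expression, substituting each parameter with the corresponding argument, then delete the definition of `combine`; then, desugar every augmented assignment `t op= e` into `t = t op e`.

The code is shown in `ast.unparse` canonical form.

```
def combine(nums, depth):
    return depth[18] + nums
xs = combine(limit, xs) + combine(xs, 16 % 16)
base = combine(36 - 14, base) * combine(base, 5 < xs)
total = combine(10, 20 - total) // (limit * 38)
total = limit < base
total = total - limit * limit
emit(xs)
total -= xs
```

Transformed code:
xs = xs[18] + limit + ((16 % 16)[18] + xs)
base = (base[18] + (36 - 14)) * ((5 < xs)[18] + base)
total = ((20 - total)[18] + 10) // (limit * 38)
total = limit < base
total = total - limit * limit
emit(xs)
total = total - xs

3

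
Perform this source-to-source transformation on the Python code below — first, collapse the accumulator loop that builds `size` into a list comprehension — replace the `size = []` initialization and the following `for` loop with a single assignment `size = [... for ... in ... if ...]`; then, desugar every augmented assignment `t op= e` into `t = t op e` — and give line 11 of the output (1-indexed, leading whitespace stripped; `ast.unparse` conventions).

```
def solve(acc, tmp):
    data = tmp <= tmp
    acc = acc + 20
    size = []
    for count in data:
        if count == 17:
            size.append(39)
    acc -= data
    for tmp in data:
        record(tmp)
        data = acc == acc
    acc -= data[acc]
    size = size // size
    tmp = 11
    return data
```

tmp = 11

Transformed code:
def solve(acc, tmp):
    data = tmp <= tmp
    acc = acc + 20
    size = [39 for count in data if count == 17]
    acc = acc - data
    for tmp in data:
        record(tmp)
        data = acc == acc
    acc = acc - data[acc]
    size = size // size
    tmp = 11
    return data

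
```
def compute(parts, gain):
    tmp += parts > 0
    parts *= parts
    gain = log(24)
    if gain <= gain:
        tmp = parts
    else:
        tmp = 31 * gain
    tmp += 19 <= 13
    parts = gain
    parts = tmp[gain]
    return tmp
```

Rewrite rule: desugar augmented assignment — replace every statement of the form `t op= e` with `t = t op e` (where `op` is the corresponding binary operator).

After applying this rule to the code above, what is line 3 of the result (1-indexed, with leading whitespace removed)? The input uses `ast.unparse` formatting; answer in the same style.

Transformed code:
def compute(parts, gain):
    tmp = tmp + (parts > 0)
    parts = parts * parts
    gain = log(24)
    if gain <= gain:
        tmp = parts
    else:
        tmp = 31 * gain
    tmp = tmp + (19 <= 13)
    parts = gain
    parts = tmp[gain]
    return tmp

parts = parts * parts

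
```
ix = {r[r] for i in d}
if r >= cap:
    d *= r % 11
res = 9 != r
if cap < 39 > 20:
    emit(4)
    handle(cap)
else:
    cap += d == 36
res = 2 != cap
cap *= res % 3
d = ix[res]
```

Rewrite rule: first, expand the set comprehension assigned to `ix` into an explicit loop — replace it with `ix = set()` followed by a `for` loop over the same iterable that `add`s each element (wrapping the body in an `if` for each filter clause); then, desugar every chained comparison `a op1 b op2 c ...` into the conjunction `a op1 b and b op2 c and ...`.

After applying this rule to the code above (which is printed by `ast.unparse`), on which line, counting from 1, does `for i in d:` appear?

2

Transformed code:
ix = set()
for i in d:
    ix.add(r[r])
if r >= cap:
    d *= r % 11
res = 9 != r
if cap < 39 and 39 > 20:
    emit(4)
    handle(cap)
else:
    cap += d == 36
res = 2 != cap
cap *= res % 3
d = ix[res]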